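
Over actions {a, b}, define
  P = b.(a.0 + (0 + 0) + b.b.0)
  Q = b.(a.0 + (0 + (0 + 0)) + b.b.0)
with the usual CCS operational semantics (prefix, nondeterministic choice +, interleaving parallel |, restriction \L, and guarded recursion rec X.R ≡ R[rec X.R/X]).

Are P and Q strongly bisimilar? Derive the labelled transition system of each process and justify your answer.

Reachable graph of P (4 states):
  m0 = b.(a.0 + (0 + 0) + b.b.0) :: —b→ m1
  m1 = a.0 + (0 + 0) + b.b.0 :: —a→ m2, —b→ m3
  m2 = 0 :: ·
  m3 = b.0 :: —b→ m2
Reachable graph of Q (4 states):
  n0 = b.(a.0 + (0 + (0 + 0)) + b.b.0) :: —b→ n1
  n1 = a.0 + (0 + (0 + 0)) + b.b.0 :: —a→ n2, —b→ n3
  n2 = 0 :: ·
  n3 = b.0 :: —b→ n2
Partition-refinement fixed point:
  B0 = {m0, n0}
  B1 = {m1, n1}
  B2 = {m2, n2}
  B3 = {m3, n3}
m0 ∈ B0, n0 ∈ B0 → same block

YES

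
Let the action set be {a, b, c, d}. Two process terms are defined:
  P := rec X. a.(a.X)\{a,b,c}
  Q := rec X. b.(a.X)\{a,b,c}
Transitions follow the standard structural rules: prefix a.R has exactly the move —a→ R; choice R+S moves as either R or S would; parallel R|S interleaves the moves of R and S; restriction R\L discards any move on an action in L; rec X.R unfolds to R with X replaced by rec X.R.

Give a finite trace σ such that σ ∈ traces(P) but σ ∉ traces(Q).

P's transition system — 2 states:
  u0 = rec X. a.(a.X)\{a,b,c} | --a--▸ u1
  u1 = (a.(rec X. a.(a.X)\{a,b,c}))\{a,b,c} | deadlocked
Q's transition system — 2 states:
  v0 = rec X. b.(a.X)\{a,b,c} | --b--▸ v1
  v1 = (a.(rec X. b.(a.X)\{a,b,c}))\{a,b,c} | deadlocked
Trace ⟨a⟩ through P, begin at {u0}:
  [1] a ⇒ {u1}
  — P admits the full trace.
Trace ⟨a⟩ through Q, begin at {v0}:
  [1] a ⇒ ∅ (Q stuck)

a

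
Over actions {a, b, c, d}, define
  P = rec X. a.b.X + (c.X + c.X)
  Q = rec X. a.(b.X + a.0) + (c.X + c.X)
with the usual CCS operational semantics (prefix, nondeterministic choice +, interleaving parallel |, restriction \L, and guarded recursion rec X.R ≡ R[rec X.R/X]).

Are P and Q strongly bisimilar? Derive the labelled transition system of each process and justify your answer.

LTS(P): 2 reachable states
  p0 = rec X. a.b.X + (c.X + c.X) :: =a=> p1, =c=> p0
  p1 = b.(rec X. a.b.X + (c.X + c.X)) :: =b=> p0
LTS(Q): 3 reachable states
  q0 = rec X. a.(b.X + a.0) + (c.X + c.X) :: =a=> q1, =c=> q0
  q1 = b.(rec X. a.(b.X + a.0) + (c.X + c.X)) + a.0 :: =a=> q2, =b=> q0
  q2 = 0 :: deadlocked
Bisimilarity quotient blocks:
  B0 = {p0}
  B1 = {p1}
  B2 = {q0}
  B3 = {q1}
  B4 = {q2}
p0 ∈ B0, q0 ∈ B2 → different blocks

not bisimilar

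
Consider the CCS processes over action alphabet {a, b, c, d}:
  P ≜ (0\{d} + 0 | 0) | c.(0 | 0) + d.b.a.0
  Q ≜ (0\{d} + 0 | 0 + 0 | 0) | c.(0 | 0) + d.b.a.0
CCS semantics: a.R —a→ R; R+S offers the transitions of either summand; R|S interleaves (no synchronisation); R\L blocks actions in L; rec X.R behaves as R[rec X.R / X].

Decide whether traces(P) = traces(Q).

YES

LTS(P): 5 reachable states
  s0 = (0\{d} + 0 | 0) | c.(0 | 0) + d.b.a.0 :: ··c··> s1, ··d··> s2
  s1 = (0\{d} + 0 | 0) | (0 | 0) :: ∅
  s2 = b.a.0 :: ··b··> s3
  s3 = a.0 :: ··a··> s4
  s4 = 0 :: ∅
LTS(Q): 5 reachable states
  t0 = (0\{d} + 0 | 0 + 0 | 0) | c.(0 | 0) + d.b.a.0 :: ··c··> t1, ··d··> t2
  t1 = (0\{d} + 0 | 0 + 0 | 0) | (0 | 0) :: ∅
  t2 = b.a.0 :: ··b··> t3
  t3 = a.0 :: ··a··> t4
  t4 = 0 :: ∅
Bisimilarity quotient blocks:
  B0 = {s0, t0}
  B1 = {s2, t2}
  B2 = {s3, t3}
  B3 = {s1, s4, t1, t4}
s0 ∈ B0, t0 ∈ B0 → same block
Bisimilar ⇒ trace-equivalent.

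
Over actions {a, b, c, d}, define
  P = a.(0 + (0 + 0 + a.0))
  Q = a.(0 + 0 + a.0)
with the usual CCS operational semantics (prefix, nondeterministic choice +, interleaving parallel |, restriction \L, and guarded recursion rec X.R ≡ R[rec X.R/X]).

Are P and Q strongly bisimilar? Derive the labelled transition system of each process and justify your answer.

P's transition system — 3 states:
  s0 = a.(0 + (0 + 0 + a.0)) :: ··a··> s1
  s1 = 0 + (0 + 0 + a.0) :: ··a··> s2
  s2 = 0 :: stopped
Q's transition system — 3 states:
  t0 = a.(0 + 0 + a.0) :: ··a··> t1
  t1 = 0 + 0 + a.0 :: ··a··> t2
  t2 = 0 :: stopped
Partition-refinement fixed point:
  B0 = {s0, t0}
  B1 = {s1, t1}
  B2 = {s2, t2}
s0 ∈ B0, t0 ∈ B0 → same block

P ~ Q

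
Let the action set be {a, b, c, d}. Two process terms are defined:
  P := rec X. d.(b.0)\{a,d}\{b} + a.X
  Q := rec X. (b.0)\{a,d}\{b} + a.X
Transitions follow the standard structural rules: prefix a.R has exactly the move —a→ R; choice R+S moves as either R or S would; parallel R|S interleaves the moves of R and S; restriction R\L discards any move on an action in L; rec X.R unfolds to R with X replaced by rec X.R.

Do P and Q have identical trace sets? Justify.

NO — witness ⟨d⟩

LTS(P): 2 reachable states
  u0 = rec X. d.(b.0)\{a,d}\{b} + a.X has moves ··a··> u0, ··d··> u1
  u1 = (b.0)\{a,d}\{b} has moves ·
LTS(Q): 1 reachable states
  v0 = rec X. (b.0)\{a,d}\{b} + a.X has moves ··a··> v0
Trace ⟨d⟩ through P, begin at {u0}:
  [1] d ⇒ {u1}
  ✓ P
Trace ⟨d⟩ through Q, begin at {v0}:
  [1] d ⇒ ∅ (Q stuck)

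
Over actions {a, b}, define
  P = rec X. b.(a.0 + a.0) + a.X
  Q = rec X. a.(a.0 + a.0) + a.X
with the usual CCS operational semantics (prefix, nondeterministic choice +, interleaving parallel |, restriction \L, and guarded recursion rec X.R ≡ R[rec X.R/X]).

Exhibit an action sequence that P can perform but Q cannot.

b

Reachable graph of P (3 states):
  m0 = rec X. b.(a.0 + a.0) + a.X ⊢ —a→ m0, —b→ m1
  m1 = a.0 + a.0 ⊢ —a→ m2
  m2 = 0 ⊢ ∅
Reachable graph of Q (3 states):
  n0 = rec X. a.(a.0 + a.0) + a.X ⊢ —a→ n0, —a→ n1
  n1 = a.0 + a.0 ⊢ —a→ n2
  n2 = 0 ⊢ ∅
Executing b from P (initial set {m0}):
  [1] b ⇒ {m1}
  ✓ P
Executing b from Q (initial set {n0}):
  [1] b ⇒ ∅  — Q cannot continue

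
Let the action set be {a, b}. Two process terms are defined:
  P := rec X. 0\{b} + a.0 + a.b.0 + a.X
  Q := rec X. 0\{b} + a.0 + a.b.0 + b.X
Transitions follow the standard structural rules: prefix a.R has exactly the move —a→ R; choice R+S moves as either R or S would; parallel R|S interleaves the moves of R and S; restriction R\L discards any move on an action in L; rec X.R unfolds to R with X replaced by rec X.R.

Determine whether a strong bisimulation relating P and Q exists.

Reachable graph of P (3 states):
  s0 = rec X. 0\{b} + a.0 + a.b.0 + a.X :: =a=> s0, =a=> s1, =a=> s2
  s1 = 0 :: ∅
  s2 = b.0 :: =b=> s1
Reachable graph of Q (3 states):
  t0 = rec X. 0\{b} + a.0 + a.b.0 + b.X :: =a=> t1, =a=> t2, =b=> t0
  t1 = 0 :: ∅
  t2 = b.0 :: =b=> t1
Bisimilarity quotient blocks:
  B0 = {s0}
  B1 = {s1, t1}
  B2 = {s2, t2}
  B3 = {t0}
s0 ∈ B0, t0 ∈ B3 → different blocks

P ≁ Q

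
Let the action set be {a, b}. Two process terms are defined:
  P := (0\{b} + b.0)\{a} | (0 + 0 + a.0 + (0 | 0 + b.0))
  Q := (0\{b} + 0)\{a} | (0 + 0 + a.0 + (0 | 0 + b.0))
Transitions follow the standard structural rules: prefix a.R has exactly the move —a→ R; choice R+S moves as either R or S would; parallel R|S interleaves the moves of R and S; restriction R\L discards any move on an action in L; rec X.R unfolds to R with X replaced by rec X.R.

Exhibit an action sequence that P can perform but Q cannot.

ab

LTS(P): 4 reachable states
  u0 = (0\{b} + b.0)\{a} | (0 + 0 + a.0 + (0 | 0 + b.0)) | -a-> u1, -b-> u1, -b-> u2
  u1 = (0\{b} + b.0)\{a} | 0 | -b-> u3
  u2 = 0\{a} | (0 + 0 + a.0 + (0 | 0 + b.0)) | -a-> u3, -b-> u3
  u3 = 0\{a} | 0 | stopped
LTS(Q): 2 reachable states
  v0 = (0\{b} + 0)\{a} | (0 + 0 + a.0 + (0 | 0 + b.0)) | -a-> v1, -b-> v1
  v1 = (0\{b} + 0)\{a} | 0 | stopped
Executing ab from P (initial set {u0}):
  step 1 (a): {u1}
  step 2 (b): {u3}
  ✓ P
Executing ab from Q (initial set {v0}):
  step 1 (a): {v1}
  step 2 (b): no successor for Q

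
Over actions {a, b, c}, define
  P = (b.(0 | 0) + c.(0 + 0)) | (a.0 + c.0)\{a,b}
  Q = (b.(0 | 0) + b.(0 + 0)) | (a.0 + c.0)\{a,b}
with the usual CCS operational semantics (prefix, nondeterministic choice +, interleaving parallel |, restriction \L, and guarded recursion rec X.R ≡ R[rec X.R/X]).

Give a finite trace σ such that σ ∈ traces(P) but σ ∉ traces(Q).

LTS(P): 6 reachable states
  p0 = (b.(0 | 0) + c.(0 + 0)) | (a.0 + c.0)\{a,b} | =b=> p1, =c=> p2, =c=> p3
  p1 = 0 | 0 | (a.0 + c.0)\{a,b} | =c=> p4
  p2 = (0 + 0) | (a.0 + c.0)\{a,b} | =c=> p5
  p3 = (b.(0 | 0) + c.(0 + 0)) | 0\{a,b} | =b=> p4, =c=> p5
  p4 = 0 | 0 | 0\{a,b} | stopped
  p5 = (0 + 0) | 0\{a,b} | stopped
LTS(Q): 6 reachable states
  q0 = (b.(0 | 0) + b.(0 + 0)) | (a.0 + c.0)\{a,b} | =b=> q1, =b=> q2, =c=> q3
  q1 = (0 + 0) | (a.0 + c.0)\{a,b} | =c=> q4
  q2 = 0 | 0 | (a.0 + c.0)\{a,b} | =c=> q5
  q3 = (b.(0 | 0) + b.(0 + 0)) | 0\{a,b} | =b=> q4, =b=> q5
  q4 = (0 + 0) | 0\{a,b} | stopped
  q5 = 0 | 0 | 0\{a,b} | stopped
Trace ⟨cc⟩ through P, begin at {p0}:
  after c @ step 1: {p2, p3}
  after c @ step 2: {p5}
  P completes σ.
Trace ⟨cc⟩ through Q, begin at {q0}:
  after c @ step 1: {q3}
  after c @ step 2: no successor for Q

cc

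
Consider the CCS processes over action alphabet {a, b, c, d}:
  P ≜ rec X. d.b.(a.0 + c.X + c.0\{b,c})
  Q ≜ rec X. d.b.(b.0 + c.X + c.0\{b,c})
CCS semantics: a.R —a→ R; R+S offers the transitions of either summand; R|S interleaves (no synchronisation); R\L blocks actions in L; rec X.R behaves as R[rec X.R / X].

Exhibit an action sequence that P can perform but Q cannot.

LTS(P): 5 reachable states
  m0 = rec X. d.b.(a.0 + c.X + c.0\{b,c}) :: —d→ m1
  m1 = b.(a.0 + c.(rec X. d.b.(a.0 + c.X + c.0\{b,c})) + c.0\{b,c}) :: —b→ m2
  m2 = a.0 + c.(rec X. d.b.(a.0 + c.X + c.0\{b,c})) + c.0\{b,c} :: —a→ m3, —c→ m0, —c→ m4
  m3 = 0 :: ∅
  m4 = 0\{b,c} :: ∅
LTS(Q): 5 reachable states
  n0 = rec X. d.b.(b.0 + c.X + c.0\{b,c}) :: —d→ n1
  n1 = b.(b.0 + c.(rec X. d.b.(b.0 + c.X + c.0\{b,c})) + c.0\{b,c}) :: —b→ n2
  n2 = b.0 + c.(rec X. d.b.(b.0 + c.X + c.0\{b,c})) + c.0\{b,c} :: —b→ n3, —c→ n0, —c→ n4
  n3 = 0 :: ∅
  n4 = 0\{b,c} :: ∅
Executing dba from P (initial set {m0}):
  step 1 (d): {m1}
  step 2 (b): {m2}
  step 3 (a): {m3}
  — P admits the full trace.
Executing dba from Q (initial set {n0}):
  step 1 (d): {n1}
  step 2 (b): {n2}
  step 3 (a): ∅  — Q cannot continue

dba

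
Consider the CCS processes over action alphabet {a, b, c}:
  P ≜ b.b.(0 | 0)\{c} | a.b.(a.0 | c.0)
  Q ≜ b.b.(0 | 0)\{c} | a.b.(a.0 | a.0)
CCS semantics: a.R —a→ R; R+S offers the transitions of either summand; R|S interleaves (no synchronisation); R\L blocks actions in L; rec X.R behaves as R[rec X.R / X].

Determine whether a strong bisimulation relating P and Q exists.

P's transition system — 18 states:
  u0 = b.b.(0 | 0)\{c} | a.b.(a.0 | c.0) | —a→ u1, —b→ u2
  u1 = b.b.(0 | 0)\{c} | b.(a.0 | c.0) | —b→ u3, —b→ u4
  u2 = b.(0 | 0)\{c} | a.b.(a.0 | c.0) | —a→ u3, —b→ u5
  u3 = b.(0 | 0)\{c} | b.(a.0 | c.0) | —b→ u6, —b→ u7
  u4 = b.b.(0 | 0)\{c} | (a.0 | c.0) | —a→ u8, —b→ u7, —c→ u9
  u5 = (0 | 0)\{c} | a.b.(a.0 | c.0) | —a→ u6
  u6 = (0 | 0)\{c} | b.(a.0 | c.0) | —b→ u10
  u7 = b.(0 | 0)\{c} | (a.0 | c.0) | —a→ u11, —b→ u10, —c→ u12
  u8 = b.b.(0 | 0)\{c} | (0 | c.0) | —b→ u11, —c→ u13
  u9 = b.b.(0 | 0)\{c} | (a.0 | 0) | —a→ u13, —b→ u12
  u10 = (0 | 0)\{c} | (a.0 | c.0) | —a→ u14, —c→ u15
  u11 = b.(0 | 0)\{c} | (0 | c.0) | —b→ u14, —c→ u16
  u12 = b.(0 | 0)\{c} | (a.0 | 0) | —a→ u16, —b→ u15
  u13 = b.b.(0 | 0)\{c} | (0 | 0) | —b→ u16
  u14 = (0 | 0)\{c} | (0 | c.0) | —c→ u17
  u15 = (0 | 0)\{c} | (a.0 | 0) | —a→ u17
  u16 = b.(0 | 0)\{c} | (0 | 0) | —b→ u17
  u17 = (0 | 0)\{c} | (0 | 0) | stopped
Q's transition system — 18 states:
  v0 = b.b.(0 | 0)\{c} | a.b.(a.0 | a.0) | —a→ v1, —b→ v2
  v1 = b.b.(0 | 0)\{c} | b.(a.0 | a.0) | —b→ v3, —b→ v4
  v2 = b.(0 | 0)\{c} | a.b.(a.0 | a.0) | —a→ v3, —b→ v5
  v3 = b.(0 | 0)\{c} | b.(a.0 | a.0) | —b→ v6, —b→ v7
  v4 = b.b.(0 | 0)\{c} | (a.0 | a.0) | —a→ v8, —a→ v9, —b→ v7
  v5 = (0 | 0)\{c} | a.b.(a.0 | a.0) | —a→ v6
  v6 = (0 | 0)\{c} | b.(a.0 | a.0) | —b→ v10
  v7 = b.(0 | 0)\{c} | (a.0 | a.0) | —a→ v11, —a→ v12, —b→ v10
  v8 = b.b.(0 | 0)\{c} | (0 | a.0) | —a→ v13, —b→ v11
  v9 = b.b.(0 | 0)\{c} | (a.0 | 0) | —a→ v13, —b→ v12
  v10 = (0 | 0)\{c} | (a.0 | a.0) | —a→ v14, —a→ v15
  v11 = b.(0 | 0)\{c} | (0 | a.0) | —a→ v16, —b→ v14
  v12 = b.(0 | 0)\{c} | (a.0 | 0) | —a→ v16, —b→ v15
  v13 = b.b.(0 | 0)\{c} | (0 | 0) | —b→ v16
  v14 = (0 | 0)\{c} | (0 | a.0) | —a→ v17
  v15 = (0 | 0)\{c} | (a.0 | 0) | —a→ v17
  v16 = b.(0 | 0)\{c} | (0 | 0) | —b→ v17
  v17 = (0 | 0)\{c} | (0 | 0) | stopped
Bisimilarity quotient blocks:
  B0 = {u0}
  B1 = {u2}
  B2 = {u5}
  B3 = {u6}
  B4 = {u10}
  B5 = {u14}
  B6 = {u17, v17}
  B7 = {u15, v14, v15}
  B8 = {u3}
  B9 = {u7}
  B10 = {u12, v11, v12}
  B11 = {u16, v16}
  B12 = {u11}
  B13 = {u1}
  B14 = {u4}
  B15 = {u9, v8, v9}
  B16 = {u13, v13}
  B17 = {u8}
  B18 = {v0}
  B19 = {v1}
  B20 = {v4}
  B21 = {v7}
  B22 = {v10}
  B23 = {v3}
  B24 = {v6}
  B25 = {v2}
  B26 = {v5}
u0 ∈ B0, v0 ∈ B18 → different blocks

NO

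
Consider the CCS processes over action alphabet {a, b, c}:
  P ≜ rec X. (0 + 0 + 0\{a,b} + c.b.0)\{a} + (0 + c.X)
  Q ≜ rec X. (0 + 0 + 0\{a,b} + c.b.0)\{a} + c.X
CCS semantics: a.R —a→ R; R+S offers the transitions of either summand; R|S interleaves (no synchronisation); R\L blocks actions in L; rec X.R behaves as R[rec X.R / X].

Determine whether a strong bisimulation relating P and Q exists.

P ~ Q

LTS(P): 3 reachable states
  m0 = rec X. (0 + 0 + 0\{a,b} + c.b.0)\{a} + (0 + c.X) :: --c--▸ m0, --c--▸ m1
  m1 = (b.0)\{a} :: --b--▸ m2
  m2 = 0\{a} :: stopped
LTS(Q): 3 reachable states
  n0 = rec X. (0 + 0 + 0\{a,b} + c.b.0)\{a} + c.X :: --c--▸ n0, --c--▸ n1
  n1 = (b.0)\{a} :: --b--▸ n2
  n2 = 0\{a} :: stopped
Bisimilarity quotient blocks:
  B0 = {m0, n0}
  B1 = {m1, n1}
  B2 = {m2, n2}
m0 ∈ B0, n0 ∈ B0 → same block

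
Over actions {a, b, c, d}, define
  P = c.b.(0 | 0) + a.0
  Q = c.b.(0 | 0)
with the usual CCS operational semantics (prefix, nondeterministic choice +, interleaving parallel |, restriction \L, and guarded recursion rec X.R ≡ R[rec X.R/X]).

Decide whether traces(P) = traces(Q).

Reachable graph of P (4 states):
  m0 = c.b.(0 | 0) + a.0 → --a--▸ m1, --c--▸ m2
  m1 = 0 → ∅
  m2 = b.(0 | 0) → --b--▸ m3
  m3 = 0 | 0 → ∅
Reachable graph of Q (3 states):
  n0 = c.b.(0 | 0) → --c--▸ n1
  n1 = b.(0 | 0) → --b--▸ n2
  n2 = 0 | 0 → ∅
Run σ = ⟨a⟩ on P: start {m0}
  after a @ step 1: {m1}
  — P admits the full trace.
Run σ = ⟨a⟩ on Q: start {n0}
  after a @ step 1: ∅  — Q cannot continue

NO — witness ⟨a⟩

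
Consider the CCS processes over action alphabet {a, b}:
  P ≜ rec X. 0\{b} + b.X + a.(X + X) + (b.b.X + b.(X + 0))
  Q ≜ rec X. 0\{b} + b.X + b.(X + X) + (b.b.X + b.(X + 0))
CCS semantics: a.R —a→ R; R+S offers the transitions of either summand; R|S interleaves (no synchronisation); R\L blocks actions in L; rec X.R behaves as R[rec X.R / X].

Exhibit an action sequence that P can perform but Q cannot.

a

P's transition system — 4 states:
  m0 = rec X. 0\{b} + b.X + a.(X + X) + (b.b.X + b.(X + 0)) → =a=> m1, =b=> m0, =b=> m2, =b=> m3
  m1 = (rec X. 0\{b} + b.X + a.(X + X) + (b.b.X + b.(X + 0))) + (rec X. 0\{b} + b.X + a.(X + X) + (b.b.X + b.(X + 0))) → =a=> m1, =b=> m0, =b=> m2, =b=> m3
  m2 = (rec X. 0\{b} + b.X + a.(X + X) + (b.b.X + b.(X + 0))) + 0 → =a=> m1, =b=> m0, =b=> m2, =b=> m3
  m3 = b.(rec X. 0\{b} + b.X + a.(X + X) + (b.b.X + b.(X + 0))) → =b=> m0
Q's transition system — 4 states:
  n0 = rec X. 0\{b} + b.X + b.(X + X) + (b.b.X + b.(X + 0)) → =b=> n0, =b=> n1, =b=> n2, =b=> n3
  n1 = (rec X. 0\{b} + b.X + b.(X + X) + (b.b.X + b.(X + 0))) + (rec X. 0\{b} + b.X + b.(X + X) + (b.b.X + b.(X + 0))) → =b=> n0, =b=> n1, =b=> n2, =b=> n3
  n2 = (rec X. 0\{b} + b.X + b.(X + X) + (b.b.X + b.(X + 0))) + 0 → =b=> n0, =b=> n1, =b=> n2, =b=> n3
  n3 = b.(rec X. 0\{b} + b.X + b.(X + X) + (b.b.X + b.(X + 0))) → =b=> n0
Executing a from P (initial set {m0}):
  [1] a ⇒ {m1}
  ✓ P
Executing a from Q (initial set {n0}):
  [1] a ⇒ ∅ (Q stuck)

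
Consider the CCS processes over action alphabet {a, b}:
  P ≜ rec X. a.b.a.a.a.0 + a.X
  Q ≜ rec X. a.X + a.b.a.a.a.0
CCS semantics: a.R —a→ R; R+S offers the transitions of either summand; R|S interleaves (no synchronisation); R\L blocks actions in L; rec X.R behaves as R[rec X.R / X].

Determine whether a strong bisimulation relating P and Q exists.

bisimilar

LTS(P): 6 reachable states
  u0 = rec X. a.b.a.a.a.0 + a.X :: ··a··> u0, ··a··> u1
  u1 = b.a.a.a.0 :: ··b··> u2
  u2 = a.a.a.0 :: ··a··> u3
  u3 = a.a.0 :: ··a··> u4
  u4 = a.0 :: ··a··> u5
  u5 = 0 :: ∅
LTS(Q): 6 reachable states
  v0 = rec X. a.X + a.b.a.a.a.0 :: ··a··> v0, ··a··> v1
  v1 = b.a.a.a.0 :: ··b··> v2
  v2 = a.a.a.0 :: ··a··> v3
  v3 = a.a.0 :: ··a··> v4
  v4 = a.0 :: ··a··> v5
  v5 = 0 :: ∅
Partition-refinement fixed point:
  B0 = {u0, v0}
  B1 = {u1, v1}
  B2 = {u2, v2}
  B3 = {u3, v3}
  B4 = {u4, v4}
  B5 = {u5, v5}
u0 ∈ B0, v0 ∈ B0 → same block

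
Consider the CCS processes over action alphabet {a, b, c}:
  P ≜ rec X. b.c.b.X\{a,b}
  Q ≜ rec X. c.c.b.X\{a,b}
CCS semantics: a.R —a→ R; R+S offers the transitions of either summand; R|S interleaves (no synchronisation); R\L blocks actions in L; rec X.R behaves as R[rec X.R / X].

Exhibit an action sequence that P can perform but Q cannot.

P's transition system — 4 states:
  m0 = rec X. b.c.b.X\{a,b} ⊢ =b=> m1
  m1 = c.b.(rec X. b.c.b.X\{a,b})\{a,b} ⊢ =c=> m2
  m2 = b.(rec X. b.c.b.X\{a,b})\{a,b} ⊢ =b=> m3
  m3 = (rec X. b.c.b.X\{a,b})\{a,b} ⊢ ·
Q's transition system — 6 states:
  n0 = rec X. c.c.b.X\{a,b} ⊢ =c=> n1
  n1 = c.b.(rec X. c.c.b.X\{a,b})\{a,b} ⊢ =c=> n2
  n2 = b.(rec X. c.c.b.X\{a,b})\{a,b} ⊢ =b=> n3
  n3 = (rec X. c.c.b.X\{a,b})\{a,b} ⊢ =c=> n4
  n4 = (c.b.(rec X. c.c.b.X\{a,b})\{a,b})\{a,b} ⊢ =c=> n5
  n5 = (b.(rec X. c.c.b.X\{a,b})\{a,b})\{a,b} ⊢ ·
Run σ = ⟨b⟩ on P: start {m0}
  step 1 (b): {m1}
  — P admits the full trace.
Run σ = ⟨b⟩ on Q: start {n0}
  step 1 (b): ∅ (Q stuck)

b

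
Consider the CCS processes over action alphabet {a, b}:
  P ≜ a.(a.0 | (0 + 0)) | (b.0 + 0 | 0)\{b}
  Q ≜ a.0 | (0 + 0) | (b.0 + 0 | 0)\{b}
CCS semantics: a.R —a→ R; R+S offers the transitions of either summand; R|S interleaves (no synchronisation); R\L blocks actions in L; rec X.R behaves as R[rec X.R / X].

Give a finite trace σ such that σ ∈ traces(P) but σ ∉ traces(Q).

aa

Reachable graph of P (3 states):
  u0 = a.(a.0 | (0 + 0)) | (b.0 + 0 | 0)\{b} has moves —a→ u1
  u1 = a.0 | (0 + 0) | (b.0 + 0 | 0)\{b} has moves —a→ u2
  u2 = 0 | (0 + 0) | (b.0 + 0 | 0)\{b} has moves ∅
Reachable graph of Q (2 states):
  v0 = a.0 | (0 + 0) | (b.0 + 0 | 0)\{b} has moves —a→ v1
  v1 = 0 | (0 + 0) | (b.0 + 0 | 0)\{b} has moves ∅
Run σ = ⟨aa⟩ on P: start {u0}
  step 1 (a): {u1}
  step 2 (a): {u2}
  — P admits the full trace.
Run σ = ⟨aa⟩ on Q: start {v0}
  step 1 (a): {v1}
  step 2 (a): no successor for Q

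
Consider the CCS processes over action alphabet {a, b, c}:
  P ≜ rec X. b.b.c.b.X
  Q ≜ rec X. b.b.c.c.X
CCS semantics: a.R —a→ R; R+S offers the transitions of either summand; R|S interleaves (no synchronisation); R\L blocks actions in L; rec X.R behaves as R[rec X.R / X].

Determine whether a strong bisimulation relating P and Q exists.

P ≁ Q

Reachable graph of P (4 states):
  m0 = rec X. b.b.c.b.X ⊢ ··b··> m1
  m1 = b.c.b.(rec X. b.b.c.b.X) ⊢ ··b··> m2
  m2 = c.b.(rec X. b.b.c.b.X) ⊢ ··c··> m3
  m3 = b.(rec X. b.b.c.b.X) ⊢ ··b··> m0
Reachable graph of Q (4 states):
  n0 = rec X. b.b.c.c.X ⊢ ··b··> n1
  n1 = b.c.c.(rec X. b.b.c.c.X) ⊢ ··b··> n2
  n2 = c.c.(rec X. b.b.c.c.X) ⊢ ··c··> n3
  n3 = c.(rec X. b.b.c.c.X) ⊢ ··c··> n0
Coarsest stable partition (strong bisimilarity classes):
  B0 = {m0}
  B1 = {m1}
  B2 = {m2}
  B3 = {m3}
  B4 = {n0}
  B5 = {n1}
  B6 = {n2}
  B7 = {n3}
m0 ∈ B0, n0 ∈ B4 → different blocks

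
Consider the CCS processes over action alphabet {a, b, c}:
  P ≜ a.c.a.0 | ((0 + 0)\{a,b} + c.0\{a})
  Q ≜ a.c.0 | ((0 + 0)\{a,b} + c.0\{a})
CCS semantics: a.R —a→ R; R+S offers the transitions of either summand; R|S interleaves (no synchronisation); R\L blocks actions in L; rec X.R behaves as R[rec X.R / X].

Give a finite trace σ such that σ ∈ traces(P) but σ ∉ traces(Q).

aca

P's transition system — 8 states:
  p0 = a.c.a.0 | ((0 + 0)\{a,b} + c.0\{a}) ⊢ ··a··> p1, ··c··> p2
  p1 = c.a.0 | ((0 + 0)\{a,b} + c.0\{a}) ⊢ ··c··> p3, ··c··> p4
  p2 = a.c.a.0 | 0\{a} ⊢ ··a··> p4
  p3 = a.0 | ((0 + 0)\{a,b} + c.0\{a}) ⊢ ··a··> p5, ··c··> p6
  p4 = c.a.0 | 0\{a} ⊢ ··c··> p6
  p5 = 0 | ((0 + 0)\{a,b} + c.0\{a}) ⊢ ··c··> p7
  p6 = a.0 | 0\{a} ⊢ ··a··> p7
  p7 = 0 | 0\{a} ⊢ ·
Q's transition system — 6 states:
  q0 = a.c.0 | ((0 + 0)\{a,b} + c.0\{a}) ⊢ ··a··> q1, ··c··> q2
  q1 = c.0 | ((0 + 0)\{a,b} + c.0\{a}) ⊢ ··c··> q3, ··c··> q4
  q2 = a.c.0 | 0\{a} ⊢ ··a··> q4
  q3 = 0 | ((0 + 0)\{a,b} + c.0\{a}) ⊢ ··c··> q5
  q4 = c.0 | 0\{a} ⊢ ··c··> q5
  q5 = 0 | 0\{a} ⊢ ·
Run σ = ⟨aca⟩ on P: start {p0}
  after a @ step 1: {p1}
  after c @ step 2: {p3, p4}
  after a @ step 3: {p5}
  ✓ P
Run σ = ⟨aca⟩ on Q: start {q0}
  after a @ step 1: {q1}
  after c @ step 2: {q3, q4}
  after a @ step 3: no successor for Q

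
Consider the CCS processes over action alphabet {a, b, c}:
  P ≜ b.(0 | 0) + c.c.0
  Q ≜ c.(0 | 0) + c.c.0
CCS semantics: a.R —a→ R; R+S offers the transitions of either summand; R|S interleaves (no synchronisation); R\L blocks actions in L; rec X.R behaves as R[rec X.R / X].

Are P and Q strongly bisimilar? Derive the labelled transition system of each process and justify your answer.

P ≁ Q

LTS(P): 4 reachable states
  s0 = b.(0 | 0) + c.c.0 has moves —b→ s1, —c→ s2
  s1 = 0 | 0 has moves (no moves)
  s2 = c.0 has moves —c→ s3
  s3 = 0 has moves (no moves)
LTS(Q): 4 reachable states
  t0 = c.(0 | 0) + c.c.0 has moves —c→ t1, —c→ t2
  t1 = 0 | 0 has moves (no moves)
  t2 = c.0 has moves —c→ t3
  t3 = 0 has moves (no moves)
Bisimilarity quotient blocks:
  B0 = {s0}
  B1 = {s2, t2}
  B2 = {s1, s3, t1, t3}
  B3 = {t0}
s0 ∈ B0, t0 ∈ B3 → different blocks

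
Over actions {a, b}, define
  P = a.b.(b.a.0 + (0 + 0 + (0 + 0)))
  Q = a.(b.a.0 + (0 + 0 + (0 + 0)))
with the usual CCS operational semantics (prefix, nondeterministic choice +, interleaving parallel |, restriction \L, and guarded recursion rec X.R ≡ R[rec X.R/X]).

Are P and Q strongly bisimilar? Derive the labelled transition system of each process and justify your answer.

LTS(P): 5 reachable states
  m0 = a.b.(b.a.0 + (0 + 0 + (0 + 0))) → --a--▸ m1
  m1 = b.(b.a.0 + (0 + 0 + (0 + 0))) → --b--▸ m2
  m2 = b.a.0 + (0 + 0 + (0 + 0)) → --b--▸ m3
  m3 = a.0 → --a--▸ m4
  m4 = 0 → (no moves)
LTS(Q): 4 reachable states
  n0 = a.(b.a.0 + (0 + 0 + (0 + 0))) → --a--▸ n1
  n1 = b.a.0 + (0 + 0 + (0 + 0)) → --b--▸ n2
  n2 = a.0 → --a--▸ n3
  n3 = 0 → (no moves)
Partition-refinement fixed point:
  B0 = {m0}
  B1 = {m1}
  B2 = {m2, n1}
  B3 = {m3, n2}
  B4 = {m4, n3}
  B5 = {n0}
m0 ∈ B0, n0 ∈ B5 → different blocks

P ≁ Q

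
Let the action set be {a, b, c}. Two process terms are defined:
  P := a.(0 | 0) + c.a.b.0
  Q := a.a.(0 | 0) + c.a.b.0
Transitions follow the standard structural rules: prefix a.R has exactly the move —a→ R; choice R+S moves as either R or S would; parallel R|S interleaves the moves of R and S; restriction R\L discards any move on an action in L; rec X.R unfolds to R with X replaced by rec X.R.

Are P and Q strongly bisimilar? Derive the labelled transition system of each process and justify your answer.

not bisimilar

LTS(P): 5 reachable states
  m0 = a.(0 | 0) + c.a.b.0 has moves ··a··> m1, ··c··> m2
  m1 = 0 | 0 has moves ∅
  m2 = a.b.0 has moves ··a··> m3
  m3 = b.0 has moves ··b··> m4
  m4 = 0 has moves ∅
LTS(Q): 6 reachable states
  n0 = a.a.(0 | 0) + c.a.b.0 has moves ··a··> n1, ··c··> n2
  n1 = a.(0 | 0) has moves ··a··> n3
  n2 = a.b.0 has moves ··a··> n4
  n3 = 0 | 0 has moves ∅
  n4 = b.0 has moves ··b··> n5
  n5 = 0 has moves ∅
Coarsest stable partition (strong bisimilarity classes):
  B0 = {m0}
  B1 = {m1, m4, n3, n5}
  B2 = {m2, n2}
  B3 = {m3, n4}
  B4 = {n0}
  B5 = {n1}
m0 ∈ B0, n0 ∈ B4 → different blocks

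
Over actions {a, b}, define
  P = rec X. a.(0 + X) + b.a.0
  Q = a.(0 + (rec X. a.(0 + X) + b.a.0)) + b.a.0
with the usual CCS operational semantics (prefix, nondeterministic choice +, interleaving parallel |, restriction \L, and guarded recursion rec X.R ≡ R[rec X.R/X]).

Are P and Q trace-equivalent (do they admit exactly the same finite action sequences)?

P's transition system — 4 states:
  s0 = rec X. a.(0 + X) + b.a.0 → ··a··> s1, ··b··> s2
  s1 = 0 + (rec X. a.(0 + X) + b.a.0) → ··a··> s1, ··b··> s2
  s2 = a.0 → ··a··> s3
  s3 = 0 → ·
Q's transition system — 4 states:
  t0 = a.(0 + (rec X. a.(0 + X) + b.a.0)) + b.a.0 → ··a··> t1, ··b··> t2
  t1 = 0 + (rec X. a.(0 + X) + b.a.0) → ··a··> t1, ··b··> t2
  t2 = a.0 → ··a··> t3
  t3 = 0 → ·
Coarsest stable partition (strong bisimilarity classes):
  B0 = {s0, s1, t0, t1}
  B1 = {s2, t2}
  B2 = {s3, t3}
s0 ∈ B0, t0 ∈ B0 → same block
Bisimilar ⇒ trace-equivalent.

trace-equivalent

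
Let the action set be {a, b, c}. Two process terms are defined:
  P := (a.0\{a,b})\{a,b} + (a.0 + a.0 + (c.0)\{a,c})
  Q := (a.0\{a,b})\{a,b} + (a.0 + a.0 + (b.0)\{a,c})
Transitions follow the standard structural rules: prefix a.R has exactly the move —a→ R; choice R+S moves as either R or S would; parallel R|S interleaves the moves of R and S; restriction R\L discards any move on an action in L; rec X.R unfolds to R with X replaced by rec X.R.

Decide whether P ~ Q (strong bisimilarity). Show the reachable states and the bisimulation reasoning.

NO

Reachable graph of P (2 states):
  u0 = (a.0\{a,b})\{a,b} + (a.0 + a.0 + (c.0)\{a,c}) ⊢ ··a··> u1
  u1 = 0 ⊢ ∅
Reachable graph of Q (3 states):
  v0 = (a.0\{a,b})\{a,b} + (a.0 + a.0 + (b.0)\{a,c}) ⊢ ··a··> v1, ··b··> v2
  v1 = 0 ⊢ ∅
  v2 = 0\{a,c} ⊢ ∅
Coarsest stable partition (strong bisimilarity classes):
  B0 = {u0}
  B1 = {u1, v1, v2}
  B2 = {v0}
u0 ∈ B0, v0 ∈ B2 → different blocks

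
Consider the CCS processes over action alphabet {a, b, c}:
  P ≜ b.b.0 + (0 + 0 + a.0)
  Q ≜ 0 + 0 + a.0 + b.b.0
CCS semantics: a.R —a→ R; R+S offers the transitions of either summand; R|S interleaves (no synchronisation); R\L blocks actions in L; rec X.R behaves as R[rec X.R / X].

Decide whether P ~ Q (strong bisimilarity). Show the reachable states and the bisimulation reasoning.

Reachable graph of P (3 states):
  u0 = b.b.0 + (0 + 0 + a.0) | -a-> u1, -b-> u2
  u1 = 0 | ∅
  u2 = b.0 | -b-> u1
Reachable graph of Q (3 states):
  v0 = 0 + 0 + a.0 + b.b.0 | -a-> v1, -b-> v2
  v1 = 0 | ∅
  v2 = b.0 | -b-> v1
Bisimilarity quotient blocks:
  B0 = {u0, v0}
  B1 = {u1, v1}
  B2 = {u2, v2}
u0 ∈ B0, v0 ∈ B0 → same block

P ~ Q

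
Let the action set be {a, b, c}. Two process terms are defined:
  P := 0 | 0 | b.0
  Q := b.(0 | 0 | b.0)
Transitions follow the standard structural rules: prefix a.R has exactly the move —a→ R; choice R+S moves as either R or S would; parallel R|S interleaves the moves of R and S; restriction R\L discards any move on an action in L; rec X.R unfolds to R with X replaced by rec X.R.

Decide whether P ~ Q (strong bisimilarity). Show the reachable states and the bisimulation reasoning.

P ≁ Q

Reachable graph of P (2 states):
  s0 = 0 | 0 | b.0 has moves --b--▸ s1
  s1 = 0 | 0 | 0 has moves ∅
Reachable graph of Q (3 states):
  t0 = b.(0 | 0 | b.0) has moves --b--▸ t1
  t1 = 0 | 0 | b.0 has moves --b--▸ t2
  t2 = 0 | 0 | 0 has moves ∅
Coarsest stable partition (strong bisimilarity classes):
  B0 = {s0, t1}
  B1 = {s1, t2}
  B2 = {t0}
s0 ∈ B0, t0 ∈ B2 → different blocks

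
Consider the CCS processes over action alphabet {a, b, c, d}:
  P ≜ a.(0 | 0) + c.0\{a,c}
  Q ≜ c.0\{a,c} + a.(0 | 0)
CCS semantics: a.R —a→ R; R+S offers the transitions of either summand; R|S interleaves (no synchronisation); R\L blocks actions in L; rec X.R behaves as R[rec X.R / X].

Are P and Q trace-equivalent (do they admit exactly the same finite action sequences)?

YES

Reachable graph of P (3 states):
  s0 = a.(0 | 0) + c.0\{a,c} | —a→ s1, —c→ s2
  s1 = 0 | 0 | ·
  s2 = 0\{a,c} | ·
Reachable graph of Q (3 states):
  t0 = c.0\{a,c} + a.(0 | 0) | —a→ t1, —c→ t2
  t1 = 0 | 0 | ·
  t2 = 0\{a,c} | ·
Partition-refinement fixed point:
  B0 = {s0, t0}
  B1 = {s1, s2, t1, t2}
s0 ∈ B0, t0 ∈ B0 → same block
Bisimilar ⇒ trace-equivalent.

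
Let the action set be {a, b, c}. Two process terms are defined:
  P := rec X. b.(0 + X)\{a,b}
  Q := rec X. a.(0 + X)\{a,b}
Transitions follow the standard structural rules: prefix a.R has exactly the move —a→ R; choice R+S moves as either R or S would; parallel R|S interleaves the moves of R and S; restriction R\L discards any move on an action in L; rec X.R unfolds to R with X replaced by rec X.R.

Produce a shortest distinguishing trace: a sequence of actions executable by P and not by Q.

b

LTS(P): 2 reachable states
  u0 = rec X. b.(0 + X)\{a,b} | --b--▸ u1
  u1 = (0 + (rec X. b.(0 + X)\{a,b}))\{a,b} | deadlocked
LTS(Q): 2 reachable states
  v0 = rec X. a.(0 + X)\{a,b} | --a--▸ v1
  v1 = (0 + (rec X. a.(0 + X)\{a,b}))\{a,b} | deadlocked
Trace ⟨b⟩ through P, begin at {u0}:
  after b @ step 1: {u1}
  ✓ P
Trace ⟨b⟩ through Q, begin at {v0}:
  after b @ step 1: no successor for Q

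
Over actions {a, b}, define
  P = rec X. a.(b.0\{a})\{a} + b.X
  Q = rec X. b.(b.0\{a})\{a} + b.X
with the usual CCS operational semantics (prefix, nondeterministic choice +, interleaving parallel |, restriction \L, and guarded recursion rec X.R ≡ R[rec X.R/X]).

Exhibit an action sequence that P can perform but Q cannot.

P's transition system — 3 states:
  m0 = rec X. a.(b.0\{a})\{a} + b.X :: =a=> m1, =b=> m0
  m1 = (b.0\{a})\{a} :: =b=> m2
  m2 = 0\{a}\{a} :: (no moves)
Q's transition system — 3 states:
  n0 = rec X. b.(b.0\{a})\{a} + b.X :: =b=> n0, =b=> n1
  n1 = (b.0\{a})\{a} :: =b=> n2
  n2 = 0\{a}\{a} :: (no moves)
Run σ = ⟨a⟩ on P: start {m0}
  after a @ step 1: {m1}
  — P admits the full trace.
Run σ = ⟨a⟩ on Q: start {n0}
  after a @ step 1: ∅  — Q cannot continue

a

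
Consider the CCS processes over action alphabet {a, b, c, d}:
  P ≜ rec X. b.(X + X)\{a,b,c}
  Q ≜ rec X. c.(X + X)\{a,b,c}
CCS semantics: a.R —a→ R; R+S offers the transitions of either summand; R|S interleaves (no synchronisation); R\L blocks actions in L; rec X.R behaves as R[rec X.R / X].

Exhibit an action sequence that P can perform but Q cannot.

b

P's transition system — 2 states:
  m0 = rec X. b.(X + X)\{a,b,c} | ··b··> m1
  m1 = ((rec X. b.(X + X)\{a,b,c}) + (rec X. b.(X + X)\{a,b,c}))\{a,b,c} | ∅
Q's transition system — 2 states:
  n0 = rec X. c.(X + X)\{a,b,c} | ··c··> n1
  n1 = ((rec X. c.(X + X)\{a,b,c}) + (rec X. c.(X + X)\{a,b,c}))\{a,b,c} | ∅
Trace ⟨b⟩ through P, begin at {m0}:
  [1] b ⇒ {m1}
  — P admits the full trace.
Trace ⟨b⟩ through Q, begin at {n0}:
  [1] b ⇒ no successor for Q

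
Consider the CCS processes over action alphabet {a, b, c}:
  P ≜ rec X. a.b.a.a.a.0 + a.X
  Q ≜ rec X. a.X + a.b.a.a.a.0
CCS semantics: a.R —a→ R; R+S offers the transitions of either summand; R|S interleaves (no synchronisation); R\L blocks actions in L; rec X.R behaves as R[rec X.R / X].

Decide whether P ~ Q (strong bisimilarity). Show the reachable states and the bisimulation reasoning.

bisimilar

Reachable graph of P (6 states):
  m0 = rec X. a.b.a.a.a.0 + a.X | ··a··> m0, ··a··> m1
  m1 = b.a.a.a.0 | ··b··> m2
  m2 = a.a.a.0 | ··a··> m3
  m3 = a.a.0 | ··a··> m4
  m4 = a.0 | ··a··> m5
  m5 = 0 | ·
Reachable graph of Q (6 states):
  n0 = rec X. a.X + a.b.a.a.a.0 | ··a··> n0, ··a··> n1
  n1 = b.a.a.a.0 | ··b··> n2
  n2 = a.a.a.0 | ··a··> n3
  n3 = a.a.0 | ··a··> n4
  n4 = a.0 | ··a··> n5
  n5 = 0 | ·
Partition-refinement fixed point:
  B0 = {m0, n0}
  B1 = {m1, n1}
  B2 = {m2, n2}
  B3 = {m3, n3}
  B4 = {m4, n4}
  B5 = {m5, n5}
m0 ∈ B0, n0 ∈ B0 → same block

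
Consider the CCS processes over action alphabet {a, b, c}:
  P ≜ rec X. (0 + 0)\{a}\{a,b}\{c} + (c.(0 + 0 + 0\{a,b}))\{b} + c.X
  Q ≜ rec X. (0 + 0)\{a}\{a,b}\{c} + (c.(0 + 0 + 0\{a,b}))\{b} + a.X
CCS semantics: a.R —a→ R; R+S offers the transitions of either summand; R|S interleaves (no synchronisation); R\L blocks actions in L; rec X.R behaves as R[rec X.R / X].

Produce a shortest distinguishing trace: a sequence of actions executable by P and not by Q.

cc

Reachable graph of P (2 states):
  m0 = rec X. (0 + 0)\{a}\{a,b}\{c} + (c.(0 + 0 + 0\{a,b}))\{b} + c.X | --c--▸ m0, --c--▸ m1
  m1 = (0 + 0 + 0\{a,b})\{b} | ·
Reachable graph of Q (2 states):
  n0 = rec X. (0 + 0)\{a}\{a,b}\{c} + (c.(0 + 0 + 0\{a,b}))\{b} + a.X | --a--▸ n0, --c--▸ n1
  n1 = (0 + 0 + 0\{a,b})\{b} | ·
Executing cc from P (initial set {m0}):
  step 1 (c): {m0, m1}
  step 2 (c): {m0, m1}
  P completes σ.
Executing cc from Q (initial set {n0}):
  step 1 (c): {n1}
  step 2 (c): no successor for Q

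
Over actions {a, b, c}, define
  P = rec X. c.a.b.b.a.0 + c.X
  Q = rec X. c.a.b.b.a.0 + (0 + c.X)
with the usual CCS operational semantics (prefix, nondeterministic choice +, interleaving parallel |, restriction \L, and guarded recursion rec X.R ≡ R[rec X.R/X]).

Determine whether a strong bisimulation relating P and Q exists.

bisimilar

Reachable graph of P (6 states):
  m0 = rec X. c.a.b.b.a.0 + c.X ⊢ —c→ m0, —c→ m1
  m1 = a.b.b.a.0 ⊢ —a→ m2
  m2 = b.b.a.0 ⊢ —b→ m3
  m3 = b.a.0 ⊢ —b→ m4
  m4 = a.0 ⊢ —a→ m5
  m5 = 0 ⊢ deadlocked
Reachable graph of Q (6 states):
  n0 = rec X. c.a.b.b.a.0 + (0 + c.X) ⊢ —c→ n0, —c→ n1
  n1 = a.b.b.a.0 ⊢ —a→ n2
  n2 = b.b.a.0 ⊢ —b→ n3
  n3 = b.a.0 ⊢ —b→ n4
  n4 = a.0 ⊢ —a→ n5
  n5 = 0 ⊢ deadlocked
Partition-refinement fixed point:
  B0 = {m0, n0}
  B1 = {m1, n1}
  B2 = {m2, n2}
  B3 = {m3, n3}
  B4 = {m4, n4}
  B5 = {m5, n5}
m0 ∈ B0, n0 ∈ B0 → same block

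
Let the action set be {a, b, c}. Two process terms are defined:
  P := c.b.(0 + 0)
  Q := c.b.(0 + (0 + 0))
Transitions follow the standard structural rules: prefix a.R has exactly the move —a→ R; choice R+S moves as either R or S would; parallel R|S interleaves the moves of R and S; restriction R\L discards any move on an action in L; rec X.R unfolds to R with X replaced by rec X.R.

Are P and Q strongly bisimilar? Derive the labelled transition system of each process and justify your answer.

bisimilar

P's transition system — 3 states:
  p0 = c.b.(0 + 0) has moves ··c··> p1
  p1 = b.(0 + 0) has moves ··b··> p2
  p2 = 0 + 0 has moves ∅
Q's transition system — 3 states:
  q0 = c.b.(0 + (0 + 0)) has moves ··c··> q1
  q1 = b.(0 + (0 + 0)) has moves ··b··> q2
  q2 = 0 + (0 + 0) has moves ∅
Coarsest stable partition (strong bisimilarity classes):
  B0 = {p0, q0}
  B1 = {p1, q1}
  B2 = {p2, q2}
p0 ∈ B0, q0 ∈ B0 → same block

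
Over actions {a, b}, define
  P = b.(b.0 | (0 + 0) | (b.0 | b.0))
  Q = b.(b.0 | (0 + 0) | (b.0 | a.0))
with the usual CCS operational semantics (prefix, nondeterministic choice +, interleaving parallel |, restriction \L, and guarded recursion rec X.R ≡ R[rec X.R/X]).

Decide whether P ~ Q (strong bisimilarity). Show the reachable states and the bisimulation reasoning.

Reachable graph of P (9 states):
  p0 = b.(b.0 | (0 + 0) | (b.0 | b.0)) :: —b→ p1
  p1 = b.0 | (0 + 0) | (b.0 | b.0) :: —b→ p2, —b→ p3, —b→ p4
  p2 = 0 | (0 + 0) | (b.0 | b.0) :: —b→ p5, —b→ p6
  p3 = b.0 | (0 + 0) | (0 | b.0) :: —b→ p5, —b→ p7
  p4 = b.0 | (0 + 0) | (b.0 | 0) :: —b→ p6, —b→ p7
  p5 = 0 | (0 + 0) | (0 | b.0) :: —b→ p8
  p6 = 0 | (0 + 0) | (b.0 | 0) :: —b→ p8
  p7 = b.0 | (0 + 0) | (0 | 0) :: —b→ p8
  p8 = 0 | (0 + 0) | (0 | 0) :: deadlocked
Reachable graph of Q (9 states):
  q0 = b.(b.0 | (0 + 0) | (b.0 | a.0)) :: —b→ q1
  q1 = b.0 | (0 + 0) | (b.0 | a.0) :: —a→ q2, —b→ q3, —b→ q4
  q2 = b.0 | (0 + 0) | (b.0 | 0) :: —b→ q5, —b→ q6
  q3 = 0 | (0 + 0) | (b.0 | a.0) :: —a→ q5, —b→ q7
  q4 = b.0 | (0 + 0) | (0 | a.0) :: —a→ q6, —b→ q7
  q5 = 0 | (0 + 0) | (b.0 | 0) :: —b→ q8
  q6 = b.0 | (0 + 0) | (0 | 0) :: —b→ q8
  q7 = 0 | (0 + 0) | (0 | a.0) :: —a→ q8
  q8 = 0 | (0 + 0) | (0 | 0) :: deadlocked
Partition-refinement fixed point:
  B0 = {p0}
  B1 = {p1}
  B2 = {p2, p3, p4, q2}
  B3 = {p5, p6, p7, q5, q6}
  B4 = {p8, q8}
  B5 = {q0}
  B6 = {q1}
  B7 = {q3, q4}
  B8 = {q7}
p0 ∈ B0, q0 ∈ B5 → different blocks

not bisimilar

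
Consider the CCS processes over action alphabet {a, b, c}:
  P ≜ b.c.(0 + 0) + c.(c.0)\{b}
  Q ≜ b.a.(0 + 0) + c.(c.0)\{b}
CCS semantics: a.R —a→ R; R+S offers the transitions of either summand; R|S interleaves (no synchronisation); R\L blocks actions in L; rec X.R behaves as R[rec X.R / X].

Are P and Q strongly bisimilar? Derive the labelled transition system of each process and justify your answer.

NO

Reachable graph of P (5 states):
  u0 = b.c.(0 + 0) + c.(c.0)\{b} has moves -b-> u1, -c-> u2
  u1 = c.(0 + 0) has moves -c-> u3
  u2 = (c.0)\{b} has moves -c-> u4
  u3 = 0 + 0 has moves (no moves)
  u4 = 0\{b} has moves (no moves)
Reachable graph of Q (5 states):
  v0 = b.a.(0 + 0) + c.(c.0)\{b} has moves -b-> v1, -c-> v2
  v1 = a.(0 + 0) has moves -a-> v3
  v2 = (c.0)\{b} has moves -c-> v4
  v3 = 0 + 0 has moves (no moves)
  v4 = 0\{b} has moves (no moves)
Bisimilarity quotient blocks:
  B0 = {u0}
  B1 = {u1, u2, v2}
  B2 = {u3, u4, v3, v4}
  B3 = {v0}
  B4 = {v1}
u0 ∈ B0, v0 ∈ B3 → different blocks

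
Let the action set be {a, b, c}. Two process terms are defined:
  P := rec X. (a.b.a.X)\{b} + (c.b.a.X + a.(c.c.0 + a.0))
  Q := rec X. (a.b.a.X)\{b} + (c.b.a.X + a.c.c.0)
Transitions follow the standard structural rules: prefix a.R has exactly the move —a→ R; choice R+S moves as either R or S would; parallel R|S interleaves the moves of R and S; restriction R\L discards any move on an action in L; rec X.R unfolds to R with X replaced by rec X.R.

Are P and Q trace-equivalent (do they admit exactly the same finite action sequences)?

Reachable graph of P (7 states):
  p0 = rec X. (a.b.a.X)\{b} + (c.b.a.X + a.(c.c.0 + a.0)) has moves ··a··> p1, ··a··> p2, ··c··> p3
  p1 = (b.a.(rec X. (a.b.a.X)\{b} + (c.b.a.X + a.(c.c.0 + a.0))))\{b} has moves (no moves)
  p2 = c.c.0 + a.0 has moves ··a··> p4, ··c··> p5
  p3 = b.a.(rec X. (a.b.a.X)\{b} + (c.b.a.X + a.(c.c.0 + a.0))) has moves ··b··> p6
  p4 = 0 has moves (no moves)
  p5 = c.0 has moves ··c··> p4
  p6 = a.(rec X. (a.b.a.X)\{b} + (c.b.a.X + a.(c.c.0 + a.0))) has moves ··a··> p0
Reachable graph of Q (7 states):
  q0 = rec X. (a.b.a.X)\{b} + (c.b.a.X + a.c.c.0) has moves ··a··> q1, ··a··> q2, ··c··> q3
  q1 = (b.a.(rec X. (a.b.a.X)\{b} + (c.b.a.X + a.c.c.0)))\{b} has moves (no moves)
  q2 = c.c.0 has moves ··c··> q4
  q3 = b.a.(rec X. (a.b.a.X)\{b} + (c.b.a.X + a.c.c.0)) has moves ··b··> q5
  q4 = c.0 has moves ··c··> q6
  q5 = a.(rec X. (a.b.a.X)\{b} + (c.b.a.X + a.c.c.0)) has moves ··a··> q0
  q6 = 0 has moves (no moves)
Run σ = ⟨aa⟩ on P: start {p0}
  [1] a ⇒ {p1, p2}
  [2] a ⇒ {p4}
  ✓ P
Run σ = ⟨aa⟩ on Q: start {q0}
  [1] a ⇒ {q1, q2}
  [2] a ⇒ ∅  — Q cannot continue

traces(P) ≠ traces(Q) — witness ⟨aa⟩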